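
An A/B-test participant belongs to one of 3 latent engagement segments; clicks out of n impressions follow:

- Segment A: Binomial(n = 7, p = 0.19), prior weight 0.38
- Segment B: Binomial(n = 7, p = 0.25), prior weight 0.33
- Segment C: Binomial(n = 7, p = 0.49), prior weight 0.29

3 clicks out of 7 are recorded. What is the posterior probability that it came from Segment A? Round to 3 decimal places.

0.222

Posterior ∝ prior × likelihood, so P(k | x) ∝ w_k f_k(x); normalise over all components.
Evaluate each component's likelihood at the observed value:
  p_A = 0.10334
  p_B = 0.173035
  p_C = 0.278572
Unnormalised posteriors:
  w_A·p_A = 0.38 × 0.10334 = 0.0392692
  w_B·p_B = 0.33 × 0.173035 = 0.0571014
  w_C·p_C = 0.29 × 0.278572 = 0.0807858
Sum: 0.0392692 + 0.0571014 + 0.0807858 = 0.177156
So the posterior for Segment A is 0.0392692 / 0.177156 ≈ 0.222.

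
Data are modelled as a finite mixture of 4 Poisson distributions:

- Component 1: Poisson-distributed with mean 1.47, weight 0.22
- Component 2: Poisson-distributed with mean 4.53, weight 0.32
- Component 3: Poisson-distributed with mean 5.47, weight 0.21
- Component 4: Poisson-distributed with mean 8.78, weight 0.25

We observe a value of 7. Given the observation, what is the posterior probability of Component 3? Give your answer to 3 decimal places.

The responsibility of component k is π_k f_k(x) divided by Σ_j π_j f_j(x).
Poisson probabilities:
  p_1 = e^(−1.47)·1.47^7/7! = 0.000676672
  p_2 = e^(−4.53)·4.53^7/7! = 0.0837342
  p_3 = e^(−5.47)·5.47^7/7! = 0.122431
  p_4 = e^(−8.78)·8.78^7/7! = 0.122723
Multiply by the mixture weights:
  π_1·p_1 = 0.22 × 0.000676672 = 0.000148868
  π_2·p_2 = 0.32 × 0.0837342 = 0.0267949
  π_3·p_3 = 0.21 × 0.122431 = 0.0257104
  π_4·p_4 = 0.25 × 0.122723 = 0.0306807
Denominator: 0.000148868 + 0.0267949 + 0.0257104 + 0.0306807 = 0.083335
P(Component 3 | data) = 0.0257104 / 0.083335 ≈ 0.309

0.309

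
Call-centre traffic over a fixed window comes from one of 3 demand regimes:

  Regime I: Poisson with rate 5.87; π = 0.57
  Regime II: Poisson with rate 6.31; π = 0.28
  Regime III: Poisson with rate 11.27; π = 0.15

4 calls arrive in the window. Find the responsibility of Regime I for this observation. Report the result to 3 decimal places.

By Bayes' theorem, P(k | x) = w_k f_k(x) / Σ_j w_j f_j(x).
Component likelihoods at x = 4 calls:
  p_I = e^(−5.87)·5.87^4/4! = 0.139647
  p_II = e^(−6.31)·6.31^4/4! = 0.12009
  p_III = e^(−11.27)·11.27^4/4! = 0.00857009
Multiply by the mixture weights:
  w_I·p_I = 0.57 × 0.139647 = 0.079599
  w_II·p_II = 0.28 × 0.12009 = 0.0336253
  w_III·p_III = 0.15 × 0.00857009 = 0.00128551
Evidence: 0.079599 + 0.0336253 + 0.00128551 = 0.11451
So the posterior for Regime I is 0.079599 / 0.11451 ≈ 0.695.

0.695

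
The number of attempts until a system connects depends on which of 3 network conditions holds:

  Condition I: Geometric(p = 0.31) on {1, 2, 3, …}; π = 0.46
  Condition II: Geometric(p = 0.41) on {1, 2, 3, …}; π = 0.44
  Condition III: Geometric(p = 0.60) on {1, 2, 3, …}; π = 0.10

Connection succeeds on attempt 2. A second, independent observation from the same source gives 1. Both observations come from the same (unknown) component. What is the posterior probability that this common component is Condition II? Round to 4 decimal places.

The responsibility of component k is P(Z=k) f_k(x) divided by Σ_j P(Z=j) f_j(x).
Since both observations come from the same component, the likelihood for component k is f_k(x₁)·f_k(x₂).
  f_I = [0.31·(1−0.31)^1 = 0.31·0.69 = 0.2139] × [0.31] = 0.066309
  f_II = [0.41·(1−0.41)^1 = 0.41·0.59 = 0.2419] × [0.41] = 0.099179
  f_III = [0.60·(1−0.60)^1 = 0.60·0.4 = 0.24] × [0.6] = 0.144
Multiply by the mixture weights:
  P(Z=I)·f_I = 0.46 × 0.066309 = 0.0305021
  P(Z=II)·f_II = 0.44 × 0.099179 = 0.0436388
  P(Z=III)·f_III = 0.10 × 0.144 = 0.0144
Normaliser: 0.0305021 + 0.0436388 + 0.0144 = 0.0885409
P(Condition II | x) ≈ 0.4929

0.4929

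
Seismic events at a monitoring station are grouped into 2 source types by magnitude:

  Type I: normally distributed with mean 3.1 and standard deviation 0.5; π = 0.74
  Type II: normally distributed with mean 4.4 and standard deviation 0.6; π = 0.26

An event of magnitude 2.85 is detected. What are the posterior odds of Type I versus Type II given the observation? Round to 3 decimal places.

Only the two components matter; the odds are (w_i f_i(x)) / (w_j f_j(x)).
Normal densities:
  f_I = (1/(0.5·√(2π)))·exp(−(2.85−3.1)²/(2·0.5²)) = 0.797885·exp(-0.12500) = 0.704131
  f_II = (1/(0.6·√(2π)))·exp(−(2.85−4.4)²/(2·0.6²)) = 0.664904·exp(-3.33681) = 0.0236376
Odds = (0.74/0.26) × (0.704131/0.0236376) = 2.84615 × 29.7886 ≈ 84.783

84.783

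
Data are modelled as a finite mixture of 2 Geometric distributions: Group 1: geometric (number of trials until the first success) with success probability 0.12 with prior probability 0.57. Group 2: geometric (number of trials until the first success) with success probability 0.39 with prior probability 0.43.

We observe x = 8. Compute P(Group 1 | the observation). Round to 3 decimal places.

P(component k | x) = P(Z=k)·f_k(x) / marginal(x), where marginal(x) = Σ_j P(Z=j)·f_j(x).
Geometric probabilities:
  L_1 = 0.0490411
  L_2 = 0.0122567
Weight by the priors:
  P(Z=1)·L_1 = 0.57 × 0.0490411 = 0.0279534
  P(Z=2)·L_2 = 0.43 × 0.0122567 = 0.00527038
Denominator: 0.0279534 + 0.00527038 = 0.0332238
P(Group 1 | the observation) = 0.0279534 / 0.0332238 ≈ 0.841

0.841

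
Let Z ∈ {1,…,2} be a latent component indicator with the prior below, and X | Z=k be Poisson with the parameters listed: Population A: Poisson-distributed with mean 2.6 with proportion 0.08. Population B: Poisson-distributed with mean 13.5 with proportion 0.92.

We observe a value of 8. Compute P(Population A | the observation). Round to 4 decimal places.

P(component k | x) = P(Z=k)·f_k(x) / marginal(x), where marginal(x) = Σ_j P(Z=j)·f_j(x).
Evaluate each component's likelihood at the observed value:
  f_A = 0.00384681
  f_B = 0.0375123
Prior × likelihood for each component:
  P(Z=A)·f_A = 0.08 × 0.00384681 = 0.000307745
  P(Z=B)·f_B = 0.92 × 0.0375123 = 0.0345113
Normaliser: 0.000307745 + 0.0345113 = 0.0348191
So the posterior for Population A is 0.000307745 / 0.0348191 ≈ 0.0088.

0.0088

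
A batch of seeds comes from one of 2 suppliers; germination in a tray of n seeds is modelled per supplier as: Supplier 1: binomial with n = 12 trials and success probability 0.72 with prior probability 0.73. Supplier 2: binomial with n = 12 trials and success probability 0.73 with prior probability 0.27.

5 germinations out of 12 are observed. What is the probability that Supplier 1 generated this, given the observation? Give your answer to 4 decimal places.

0.7650

P(component k | x) = π_k·f_k(x) / marginal(x), where marginal(x) = Σ_j π_j·f_j(x).
Binomial probabilities:
  p_1 = C(12,5)·0.72^5·0.28^7 = 792·0.193492·0.000134929 = 0.0206773
  p_2 = C(12,5)·0.73^5·0.27^7 = 792·0.207307·0.000104604 = 0.0171746
Multiply by the mixture weights:
  π_1·p_1 = 0.73 × 0.0206773 = 0.0150944
  π_2·p_2 = 0.27 × 0.0171746 = 0.00463713
Normaliser: 0.0150944 + 0.00463713 = 0.0197316
P(Supplier 1 | data) ≈ 0.7650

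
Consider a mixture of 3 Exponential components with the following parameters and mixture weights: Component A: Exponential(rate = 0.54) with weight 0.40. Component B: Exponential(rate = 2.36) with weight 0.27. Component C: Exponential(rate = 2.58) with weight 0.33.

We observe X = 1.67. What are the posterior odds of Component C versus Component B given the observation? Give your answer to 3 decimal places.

0.925

Since P(k|x) ∝ P(Z=k) f_k(x), the posterior odds are P(Z=i) f_i(x) / (P(Z=j) f_j(x)).
Component likelihoods at x = 1.67:
  L_A = 0.219153
  L_B = 0.0458427
  L_C = 0.0347071
0.0114533 / 0.0123775 ≈ 0.925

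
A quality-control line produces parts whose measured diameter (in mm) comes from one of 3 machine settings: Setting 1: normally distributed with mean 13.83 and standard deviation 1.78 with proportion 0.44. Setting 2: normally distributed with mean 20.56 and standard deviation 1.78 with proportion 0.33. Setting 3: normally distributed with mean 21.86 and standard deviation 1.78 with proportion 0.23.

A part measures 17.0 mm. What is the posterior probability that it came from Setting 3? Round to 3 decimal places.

0.039

The responsibility of component k is P(Z=k) f_k(x) divided by Σ_j P(Z=j) f_j(x).
Component likelihoods at x = 17.0 mm:
  p_1 = 0.0458971
  p_2 = 0.030332
  p_3 = 0.00539155
Unnormalised posteriors:
  P(Z=1)·p_1 = 0.44 × 0.0458971 = 0.0201947
  P(Z=2)·p_2 = 0.33 × 0.030332 = 0.0100096
  P(Z=3)·p_3 = 0.23 × 0.00539155 = 0.00124006
Denominator: 0.0201947 + 0.0100096 + 0.00124006 = 0.0314444
P(Setting 3 | the observation) ≈ 0.039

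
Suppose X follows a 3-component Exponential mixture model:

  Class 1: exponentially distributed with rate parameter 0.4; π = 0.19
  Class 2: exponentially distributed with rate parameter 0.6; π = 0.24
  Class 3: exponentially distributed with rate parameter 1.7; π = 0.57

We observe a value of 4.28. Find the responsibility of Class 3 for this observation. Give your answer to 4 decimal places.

P(component k | x) = w_k·f_k(x) / marginal(x), where marginal(x) = Σ_j w_j·f_j(x).
Exponential densities:
  L_1 = 0.0722018
  L_2 = 0.0460133
  L_3 = 0.00117631
Unnormalised posteriors:
  w_1·L_1 = 0.19 × 0.0722018 = 0.0137183
  w_2·L_2 = 0.24 × 0.0460133 = 0.0110432
  w_3·L_3 = 0.57 × 0.00117631 = 0.000670497
Denominator: 0.0137183 + 0.0110432 + 0.000670497 = 0.025432
Responsibility of Class 3: 0.000670497 / 0.025432 ≈ 0.0264

0.0264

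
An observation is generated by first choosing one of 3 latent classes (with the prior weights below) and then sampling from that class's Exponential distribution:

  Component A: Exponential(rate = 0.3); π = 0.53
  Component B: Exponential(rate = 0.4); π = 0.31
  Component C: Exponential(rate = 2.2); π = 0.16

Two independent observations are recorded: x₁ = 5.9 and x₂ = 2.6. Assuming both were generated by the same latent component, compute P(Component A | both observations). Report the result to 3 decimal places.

0.692

Posterior ∝ prior × likelihood, so P(k | x) ∝ P(Z=k) f_k(x); normalise over all components.
Since both observations come from the same component, the likelihood for component k is f_k(x₁)·f_k(x₂).
  L_A = [0.0510999] × [0.137522] = 0.00702735
  L_B = [0.0377681] × [0.141382] = 0.00533972
  L_C = [5.07318e-06] × [0.00721536] = 3.66048e-08
Unnormalised posteriors:
  P(Z=A)·L_A = 0.53 × 0.00702735 = 0.0037245
  P(Z=B)·L_B = 0.31 × 0.00533972 = 0.00165531
  P(Z=C)·L_C = 0.16 × 3.66048e-08 = 5.85677e-09
Evidence: 0.0037245 + 0.00165531 + 5.85677e-09 = 0.00537982
P(Component A | data) = 0.0037245 / 0.00537982 ≈ 0.692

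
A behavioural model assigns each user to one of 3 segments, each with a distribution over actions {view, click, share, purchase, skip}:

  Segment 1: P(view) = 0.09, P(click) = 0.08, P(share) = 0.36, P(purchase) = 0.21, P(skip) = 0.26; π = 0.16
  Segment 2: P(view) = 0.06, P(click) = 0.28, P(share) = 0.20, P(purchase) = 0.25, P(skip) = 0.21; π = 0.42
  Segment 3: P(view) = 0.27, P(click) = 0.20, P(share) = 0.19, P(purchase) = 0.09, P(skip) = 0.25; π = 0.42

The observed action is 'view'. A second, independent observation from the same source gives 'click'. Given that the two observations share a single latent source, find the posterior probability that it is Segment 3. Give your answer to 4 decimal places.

0.7343

Apply Bayes' rule: the posterior for each component is proportional to its prior times its likelihood at x.
Since both observations come from the same component, the likelihood for component k is f_k(x₁)·f_k(x₂).
  L_1 = [P(view | comp) = 0.09] × [0.08] = 0.0072
  L_2 = [P(view | comp) = 0.06] × [0.28] = 0.0168
  L_3 = [P(view | comp) = 0.27] × [0.2] = 0.054
Weight by the priors:
  π_1·L_1 = 0.16 × 0.0072 = 0.001152
  π_2·L_2 = 0.42 × 0.0168 = 0.007056
  π_3·L_3 = 0.42 × 0.054 = 0.02268
Evidence: 0.001152 + 0.007056 + 0.02268 = 0.030888
P(Segment 3 | x) = 0.02268 / 0.030888 ≈ 0.7343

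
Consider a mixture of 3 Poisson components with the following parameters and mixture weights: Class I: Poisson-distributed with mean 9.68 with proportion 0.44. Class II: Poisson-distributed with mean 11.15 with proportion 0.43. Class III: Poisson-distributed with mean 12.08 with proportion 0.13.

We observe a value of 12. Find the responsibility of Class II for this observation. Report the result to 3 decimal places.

P(component k | x) = w_k·f_k(x) / marginal(x), where marginal(x) = Σ_j w_j·f_j(x).
Component likelihoods at x = 12:
  p_I = 0.088348
  p_II = 0.11081
  p_III = 0.114338
Prior × likelihood for each component:
  w_I·p_I = 0.44 × 0.088348 = 0.0388731
  w_II·p_II = 0.43 × 0.11081 = 0.0476482
  w_III·p_III = 0.13 × 0.114338 = 0.0148639
Marginal: 0.0388731 + 0.0476482 + 0.0148639 = 0.101385
So the posterior for Class II is 0.0476482 / 0.101385 ≈ 0.470.

0.470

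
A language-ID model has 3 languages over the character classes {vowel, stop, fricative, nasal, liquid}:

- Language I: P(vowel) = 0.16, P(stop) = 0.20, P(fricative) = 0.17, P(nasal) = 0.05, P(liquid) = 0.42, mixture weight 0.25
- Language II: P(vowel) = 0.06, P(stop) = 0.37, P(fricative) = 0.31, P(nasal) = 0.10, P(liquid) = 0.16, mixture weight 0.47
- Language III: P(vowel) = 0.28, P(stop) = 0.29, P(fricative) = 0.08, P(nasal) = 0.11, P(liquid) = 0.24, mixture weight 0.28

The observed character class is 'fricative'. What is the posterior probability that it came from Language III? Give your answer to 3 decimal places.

0.106

By Bayes' theorem, P(k | x) = w_k f_k(x) / Σ_j w_j f_j(x).
Evaluate each component's likelihood at the observed value:
  p_I = P(fricative | comp) = 0.17
  p_II = P(fricative | comp) = 0.31
  p_III = P(fricative | comp) = 0.08
Multiply by the mixture weights:
  w_I·p_I = 0.25 × 0.17 = 0.0425
  w_II·p_II = 0.47 × 0.31 = 0.1457
  w_III·p_III = 0.28 × 0.08 = 0.0224
Normaliser: 0.0425 + 0.1457 + 0.0224 = 0.2106
So the posterior for Language III is 0.0224 / 0.2106 ≈ 0.106.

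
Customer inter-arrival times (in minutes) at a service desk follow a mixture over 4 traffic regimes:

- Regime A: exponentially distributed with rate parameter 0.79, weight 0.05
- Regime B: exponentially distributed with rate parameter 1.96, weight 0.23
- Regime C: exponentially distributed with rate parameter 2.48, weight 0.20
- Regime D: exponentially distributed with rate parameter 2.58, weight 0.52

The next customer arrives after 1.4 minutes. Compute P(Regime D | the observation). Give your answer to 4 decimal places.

0.3866

By Bayes' theorem, P(k | x) = w_k f_k(x) / Σ_j w_j f_j(x).
Component likelihoods at x = 1.4 minutes:
  L_A = 0.79·e^(−0.79·1.4) = 0.79·e^(−1.1060) = 0.261395
  L_B = 1.96·e^(−1.96·1.4) = 1.96·e^(−2.7440) = 0.126053
  L_C = 2.48·e^(−2.48·1.4) = 2.48·e^(−3.4720) = 0.077016
  L_D = 2.58·e^(−2.58·1.4) = 2.58·e^(−3.6120) = 0.0696543
Unnormalised posteriors:
  w_A·L_A = 0.05 × 0.261395 = 0.0130698
  w_B·L_B = 0.23 × 0.126053 = 0.0289921
  w_C·L_C = 0.20 × 0.077016 = 0.0154032
  w_D·L_D = 0.52 × 0.0696543 = 0.0362202
Normaliser: 0.0130698 + 0.0289921 + 0.0154032 + 0.0362202 = 0.0936853
So the posterior for Regime D is 0.0362202 / 0.0936853 ≈ 0.3866.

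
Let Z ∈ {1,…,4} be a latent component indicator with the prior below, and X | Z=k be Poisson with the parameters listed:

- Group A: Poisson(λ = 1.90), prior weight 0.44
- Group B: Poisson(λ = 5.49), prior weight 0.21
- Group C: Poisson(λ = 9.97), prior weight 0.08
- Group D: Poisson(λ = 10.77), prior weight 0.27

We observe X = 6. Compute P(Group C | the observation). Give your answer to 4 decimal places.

0.0934

Apply Bayes' rule: the posterior for each component is proportional to its prior times its likelihood at x.
Evaluate each component's likelihood at the observed value:
  f_A = e^(−1.90)·1.90^6/6! = 0.00977304
  f_B = e^(−5.49)·5.49^6/6! = 0.156973
  f_C = e^(−9.97)·9.97^6/6! = 0.063815
  f_D = e^(−10.77)·10.77^6/6! = 0.0455628
Unnormalised posteriors:
  w_A·f_A = 0.44 × 0.00977304 = 0.00430014
  w_B·f_B = 0.21 × 0.156973 = 0.0329643
  w_C·f_C = 0.08 × 0.063815 = 0.0051052
  w_D·f_D = 0.27 × 0.0455628 = 0.0123019
Marginal: 0.00430014 + 0.0329643 + 0.0051052 + 0.0123019 = 0.0546716
Responsibility of Group C: 0.0051052 / 0.0546716 ≈ 0.0934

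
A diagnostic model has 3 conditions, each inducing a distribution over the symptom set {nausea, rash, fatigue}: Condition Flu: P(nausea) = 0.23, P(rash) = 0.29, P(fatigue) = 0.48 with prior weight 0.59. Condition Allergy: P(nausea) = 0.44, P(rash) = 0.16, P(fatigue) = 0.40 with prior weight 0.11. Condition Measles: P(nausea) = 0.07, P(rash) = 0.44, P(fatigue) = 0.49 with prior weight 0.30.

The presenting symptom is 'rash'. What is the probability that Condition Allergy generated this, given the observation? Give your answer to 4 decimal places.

0.0549

Posterior ∝ prior × likelihood, so P(k | x) ∝ π_k f_k(x); normalise over all components.
Evaluate each component's likelihood at the observed value:
  L_Flu = P(rash | comp) = 0.29
  L_Allergy = P(rash | comp) = 0.16
  L_Measles = P(rash | comp) = 0.44
Prior × likelihood for each component:
  π_Flu·L_Flu = 0.59 × 0.29 = 0.1711
  π_Allergy·L_Allergy = 0.11 × 0.16 = 0.0176
  π_Measles·L_Measles = 0.30 × 0.44 = 0.132
Sum: 0.1711 + 0.0176 + 0.132 = 0.3207
P(Condition Allergy | x) ≈ 0.0549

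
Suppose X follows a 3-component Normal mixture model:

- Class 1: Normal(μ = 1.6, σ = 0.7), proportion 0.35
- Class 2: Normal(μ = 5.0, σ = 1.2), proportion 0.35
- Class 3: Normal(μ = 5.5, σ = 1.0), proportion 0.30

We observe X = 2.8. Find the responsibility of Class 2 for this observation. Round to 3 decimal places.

0.307

By Bayes' theorem, P(k | x) = w_k f_k(x) / Σ_j w_j f_j(x).
Component likelihoods at x = 2.8:
  f_1 = (1/(0.7·√(2π)))·exp(−(2.8−1.6)²/(2·0.7²)) = 0.569918·exp(-1.46939) = 0.131119
  f_2 = (1/(1.2·√(2π)))·exp(−(2.8−5.0)²/(2·1.2²)) = 0.332452·exp(-1.68056) = 0.061926
  f_3 = (1/(1.0·√(2π)))·exp(−(2.8−5.5)²/(2·1.0²)) = 0.398942·exp(-3.64500) = 0.0104209
Multiply by the mixture weights:
  w_1·f_1 = 0.35 × 0.131119 = 0.0458916
  w_2·f_2 = 0.35 × 0.061926 = 0.0216741
  w_3·f_3 = 0.30 × 0.0104209 = 0.00312628
Marginal: 0.0458916 + 0.0216741 + 0.00312628 = 0.070692
P(Class 2 | x) = 0.0216741 / 0.070692 ≈ 0.307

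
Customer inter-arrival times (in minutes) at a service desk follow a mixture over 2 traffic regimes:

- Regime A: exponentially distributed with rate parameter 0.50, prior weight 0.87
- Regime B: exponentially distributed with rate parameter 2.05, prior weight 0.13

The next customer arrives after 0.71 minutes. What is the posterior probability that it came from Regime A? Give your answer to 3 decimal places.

0.831

Posterior ∝ prior × likelihood, so P(k | x) ∝ w_k f_k(x); normalise over all components.
Exponential densities:
  f_A = 0.350587
  f_B = 0.478232
Unnormalised posteriors:
  w_A·f_A = 0.87 × 0.350587 = 0.30501
  w_B·f_B = 0.13 × 0.478232 = 0.0621701
Evidence: 0.30501 + 0.0621701 = 0.367181
P(Regime A | 0.71 minutes) ≈ 0.831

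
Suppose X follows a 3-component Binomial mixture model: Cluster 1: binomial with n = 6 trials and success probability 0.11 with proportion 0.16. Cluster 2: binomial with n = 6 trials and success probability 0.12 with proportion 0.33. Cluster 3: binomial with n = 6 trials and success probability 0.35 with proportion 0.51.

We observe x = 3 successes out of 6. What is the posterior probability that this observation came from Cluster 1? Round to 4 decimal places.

0.0229

The responsibility of component k is π_k f_k(x) divided by Σ_j π_j f_j(x).
Binomial probabilities:
  p_1 = C(6,3)·0.11^3·0.89^3 = 20·0.001331·0.704969 = 0.0187663
  p_2 = C(6,3)·0.12^3·0.88^3 = 20·0.001728·0.681472 = 0.0235517
  p_3 = C(6,3)·0.35^3·0.65^3 = 20·0.042875·0.274625 = 0.235491
Weight by the priors:
  π_1·p_1 = 0.16 × 0.0187663 = 0.0030026
  π_2·p_2 = 0.33 × 0.0235517 = 0.00777205
  π_3·p_3 = 0.51 × 0.235491 = 0.1201
Evidence: 0.0030026 + 0.00777205 + 0.1201 = 0.130875
So the posterior for Cluster 1 is 0.0030026 / 0.130875 ≈ 0.0229.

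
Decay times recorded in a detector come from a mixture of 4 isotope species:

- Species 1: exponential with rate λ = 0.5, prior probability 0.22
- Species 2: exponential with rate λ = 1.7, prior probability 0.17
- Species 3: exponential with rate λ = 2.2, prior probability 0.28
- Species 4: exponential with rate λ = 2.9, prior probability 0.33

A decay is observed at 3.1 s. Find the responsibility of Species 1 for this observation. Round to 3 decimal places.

By Bayes' theorem, P(k | x) = π_k f_k(x) / Σ_j π_j f_j(x).
Component likelihoods at x = 3.1 s:
  L_1 = 0.106124
  L_2 = 0.00874414
  L_3 = 0.00240179
  L_4 = 0.000361485
Prior × likelihood for each component:
  π_1·L_1 = 0.22 × 0.106124 = 0.0233473
  π_2·L_2 = 0.17 × 0.00874414 = 0.0014865
  π_3·L_3 = 0.28 × 0.00240179 = 0.0006725
  π_4·L_4 = 0.33 × 0.000361485 = 0.00011929
Denominator: 0.0233473 + 0.0014865 + 0.0006725 + 0.00011929 = 0.0256256
So the posterior for Species 1 is 0.0233473 / 0.0256256 ≈ 0.911.

0.911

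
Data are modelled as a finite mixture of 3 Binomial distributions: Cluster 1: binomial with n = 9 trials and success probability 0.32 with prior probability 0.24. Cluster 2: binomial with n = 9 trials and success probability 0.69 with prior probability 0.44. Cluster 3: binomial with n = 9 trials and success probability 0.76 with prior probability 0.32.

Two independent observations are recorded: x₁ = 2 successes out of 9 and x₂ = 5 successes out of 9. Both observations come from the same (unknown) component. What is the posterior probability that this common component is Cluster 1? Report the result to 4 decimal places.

0.9292

By Bayes' theorem, P(k | x) = P(Z=k) f_k(x) / Σ_j P(Z=j) f_j(x).
Since both observations come from the same component, the likelihood for component k is f_k(x₁)·f_k(x₂).
  p_1 = [C(9,2)·0.32^2·0.68^7 = 36·0.1024·0.0672299 = 0.247836] × [0.0903974] = 0.0224038
  p_2 = [C(9,2)·0.69^2·0.31^7 = 36·0.4761·0.000275126 = 0.00471555] × [0.181996] = 0.000858213
  p_3 = [C(9,2)·0.76^2·0.24^7 = 36·0.5776·4.58647e-05 = 0.000953693] × [0.105995] = 0.000101086
Unnormalised posteriors:
  P(Z=1)·p_1 = 0.24 × 0.0224038 = 0.0053769
  P(Z=2)·p_2 = 0.44 × 0.000858213 = 0.000377614
  P(Z=3)·p_3 = 0.32 × 0.000101086 = 3.23476e-05
Evidence: 0.0053769 + 0.000377614 + 3.23476e-05 = 0.00578686
Responsibility of Cluster 1: 0.0053769 / 0.00578686 ≈ 0.9292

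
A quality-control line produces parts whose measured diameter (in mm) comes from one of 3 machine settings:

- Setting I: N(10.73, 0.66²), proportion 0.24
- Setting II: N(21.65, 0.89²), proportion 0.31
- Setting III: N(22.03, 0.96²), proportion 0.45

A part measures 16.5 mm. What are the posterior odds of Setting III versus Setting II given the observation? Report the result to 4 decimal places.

Since P(k|x) ∝ w_k f_k(x), the posterior odds are w_i f_i(x) / (w_j f_j(x)).
Component likelihoods at x = 16.5 mm:
  L_I = (1/(0.66·√(2π)))·exp(−(16.5−10.73)²/(2·0.66²)) = 0.604458·exp(-38.21499) = 1.53041e-17
  L_II = (1/(0.89·√(2π)))·exp(−(16.5−21.65)²/(2·0.89²)) = 0.448250·exp(-16.74189) = 2.40221e-08
  L_III = (1/(0.96·√(2π)))·exp(−(16.5−22.03)²/(2·0.96²)) = 0.415565·exp(-16.59120) = 2.58924e-08
Odds = (0.45/0.31) × (2.58924e-08/2.40221e-08) = 1.45161 × 1.07786 ≈ 1.5646

1.5646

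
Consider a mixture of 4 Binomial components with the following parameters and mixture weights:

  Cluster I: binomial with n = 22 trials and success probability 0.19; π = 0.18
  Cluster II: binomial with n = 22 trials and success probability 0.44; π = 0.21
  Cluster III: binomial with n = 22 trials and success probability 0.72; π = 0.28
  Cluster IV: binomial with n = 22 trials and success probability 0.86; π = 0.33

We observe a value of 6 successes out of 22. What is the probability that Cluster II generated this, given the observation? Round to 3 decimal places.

P(component k | x) = π_k·f_k(x) / marginal(x), where marginal(x) = Σ_j π_j·f_j(x).
Evaluate each component's likelihood at the observed value:
  L_I = 0.12053
  L_II = 0.0506453
  L_III = 1.48367e-05
  L_IV = 6.57436e-10
Unnormalised posteriors:
  π_I·L_I = 0.18 × 0.12053 = 0.0216955
  π_II·L_II = 0.21 × 0.0506453 = 0.0106355
  π_III·L_III = 0.28 × 1.48367e-05 = 4.15428e-06
  π_IV·L_IV = 0.33 × 6.57436e-10 = 2.16954e-10
Evidence: 0.0216955 + 0.0106355 + 4.15428e-06 + 2.16954e-10 = 0.0323351
P(Cluster II | data) = 0.0106355 / 0.0323351 ≈ 0.329

0.329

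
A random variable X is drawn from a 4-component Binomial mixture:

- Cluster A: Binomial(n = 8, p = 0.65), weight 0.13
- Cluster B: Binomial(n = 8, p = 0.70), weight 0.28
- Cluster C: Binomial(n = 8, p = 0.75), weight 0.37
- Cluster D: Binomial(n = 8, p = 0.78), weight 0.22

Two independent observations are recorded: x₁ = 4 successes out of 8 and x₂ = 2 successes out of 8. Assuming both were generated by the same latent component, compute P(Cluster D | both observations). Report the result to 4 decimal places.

0.0243

Posterior ∝ prior × likelihood, so P(k | x) ∝ w_k f_k(x); normalise over all components.
Since both observations come from the same component, the likelihood for component k is f_k(x₁)·f_k(x₂).
  L_A = [0.18751] × [0.0217467] = 0.00407771
  L_B = [0.136137] × [0.0100019] = 0.00136162
  L_C = [0.0865173] × [0.00384521] = 0.000332678
  L_D = [0.060697] × [0.00193145] = 0.000117233
Prior × likelihood for each component:
  w_A·L_A = 0.13 × 0.00407771 = 0.000530103
  w_B·L_B = 0.28 × 0.00136162 = 0.000381254
  w_C·L_C = 0.37 × 0.000332678 = 0.000123091
  w_D·L_D = 0.22 × 0.000117233 = 2.57913e-05
Sum: 0.000530103 + 0.000381254 + 0.000123091 + 2.57913e-05 = 0.00106024
P(Cluster D | x₁, x₂) = 2.57913e-05 / 0.00106024 ≈ 0.0243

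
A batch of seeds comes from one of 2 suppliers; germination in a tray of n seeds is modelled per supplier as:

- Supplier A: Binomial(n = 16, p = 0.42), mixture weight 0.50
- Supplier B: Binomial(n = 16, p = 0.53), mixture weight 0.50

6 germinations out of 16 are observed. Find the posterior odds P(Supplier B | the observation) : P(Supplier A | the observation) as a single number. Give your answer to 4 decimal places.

0.4930

Posterior odds = (π_i f_i(x)) / (π_j f_j(x)); the normalising sum cancels.
Binomial probabilities:
  p_A = C(16,6)·0.42^6·0.58^10 = 8008·0.00548903·0.00430804 = 0.189365
  p_B = C(16,6)·0.53^6·0.47^10 = 8008·0.0221644·0.000525991 = 0.0933594
Odds = (0.50/0.50) × (0.0933594/0.189365) = 1 × 0.493013 ≈ 0.4930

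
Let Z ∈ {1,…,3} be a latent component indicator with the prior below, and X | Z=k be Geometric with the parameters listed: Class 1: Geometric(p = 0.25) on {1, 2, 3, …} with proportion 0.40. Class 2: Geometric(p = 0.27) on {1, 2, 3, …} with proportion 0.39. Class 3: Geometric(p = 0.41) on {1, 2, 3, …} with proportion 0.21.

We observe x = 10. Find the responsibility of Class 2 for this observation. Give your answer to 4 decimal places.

Apply Bayes' rule: the posterior for each component is proportional to its prior times its likelihood at x.
Geometric probabilities:
  L_1 = 0.25·(1−0.25)^9 = 0.25·0.0750847 = 0.0187712
  L_2 = 0.27·(1−0.27)^9 = 0.27·0.0588716 = 0.0158953
  L_3 = 0.41·(1−0.41)^9 = 0.41·0.008663 = 0.00355183
Weight by the priors:
  w_1·L_1 = 0.40 × 0.0187712 = 0.00750847
  w_2·L_2 = 0.39 × 0.0158953 = 0.00619918
  w_3·L_3 = 0.21 × 0.00355183 = 0.000745884
Evidence: 0.00750847 + 0.00619918 + 0.000745884 = 0.0144535
So the posterior for Class 2 is 0.00619918 / 0.0144535 ≈ 0.4289.

0.4289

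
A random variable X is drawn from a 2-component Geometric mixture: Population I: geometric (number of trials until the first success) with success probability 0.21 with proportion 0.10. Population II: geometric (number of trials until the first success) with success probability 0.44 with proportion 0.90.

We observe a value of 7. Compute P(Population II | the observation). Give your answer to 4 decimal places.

0.7052

Apply Bayes' rule: the posterior for each component is proportional to its prior times its likelihood at x.
Component likelihoods at x = 7:
  p_I = 0.21·(1−0.21)^6 = 0.21·0.243087 = 0.0510484
  p_II = 0.44·(1−0.44)^6 = 0.44·0.030841 = 0.01357
Weight by the priors:
  P(Z=I)·p_I = 0.10 × 0.0510484 = 0.00510484
  P(Z=II)·p_II = 0.90 × 0.01357 = 0.012213
Sum: 0.00510484 + 0.012213 = 0.0173179
Responsibility of Population II: 0.012213 / 0.0173179 ≈ 0.7052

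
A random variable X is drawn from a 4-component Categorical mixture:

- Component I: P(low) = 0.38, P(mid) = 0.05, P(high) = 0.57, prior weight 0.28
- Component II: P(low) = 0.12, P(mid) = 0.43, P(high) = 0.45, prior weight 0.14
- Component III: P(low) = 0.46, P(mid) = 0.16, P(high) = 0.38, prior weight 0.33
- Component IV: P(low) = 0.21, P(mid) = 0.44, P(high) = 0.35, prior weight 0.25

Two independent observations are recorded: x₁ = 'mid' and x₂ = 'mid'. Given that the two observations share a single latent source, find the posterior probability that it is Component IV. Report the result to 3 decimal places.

Posterior ∝ prior × likelihood, so P(k | x) ∝ π_k f_k(x); normalise over all components.
Since both observations come from the same component, the likelihood for component k is f_k(x₁)·f_k(x₂).
  p_I = [P(mid | comp) = 0.05] × [0.05] = 0.0025
  p_II = [P(mid | comp) = 0.43] × [0.43] = 0.1849
  p_III = [P(mid | comp) = 0.16] × [0.16] = 0.0256
  p_IV = [P(mid | comp) = 0.44] × [0.44] = 0.1936
Multiply by the mixture weights:
  π_I·p_I = 0.28 × 0.0025 = 0.0007
  π_II·p_II = 0.14 × 0.1849 = 0.025886
  π_III·p_III = 0.33 × 0.0256 = 0.008448
  π_IV·p_IV = 0.25 × 0.1936 = 0.0484
Normaliser: 0.0007 + 0.025886 + 0.008448 + 0.0484 = 0.083434
P(Component IV | x₁,x₂) = 0.0484 / 0.083434 ≈ 0.580

0.580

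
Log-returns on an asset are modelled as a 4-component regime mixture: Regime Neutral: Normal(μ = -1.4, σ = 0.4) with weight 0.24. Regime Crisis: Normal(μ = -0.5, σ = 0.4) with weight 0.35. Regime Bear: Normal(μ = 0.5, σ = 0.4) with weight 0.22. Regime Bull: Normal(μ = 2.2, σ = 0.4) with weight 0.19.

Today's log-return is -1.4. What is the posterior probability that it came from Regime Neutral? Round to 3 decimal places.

0.896

By Bayes' theorem, P(k | x) = π_k f_k(x) / Σ_j π_j f_j(x).
Component likelihoods at x = -1.4:
  f_Neutral = 0.997356
  f_Crisis = 0.0793491
  f_Bear = 1.25738e-05
  f_Bull = 2.56994e-18
Multiply by the mixture weights:
  π_Neutral·f_Neutral = 0.24 × 0.997356 = 0.239365
  π_Crisis·f_Crisis = 0.35 × 0.0793491 = 0.0277722
  π_Bear·f_Bear = 0.22 × 1.25738e-05 = 2.76623e-06
  π_Bull·f_Bull = 0.19 × 2.56994e-18 = 4.88289e-19
Sum: 0.239365 + 0.0277722 + 2.76623e-06 + 4.88289e-19 = 0.26714
P(Regime Neutral | -1.4) = 0.239365 / 0.26714 ≈ 0.896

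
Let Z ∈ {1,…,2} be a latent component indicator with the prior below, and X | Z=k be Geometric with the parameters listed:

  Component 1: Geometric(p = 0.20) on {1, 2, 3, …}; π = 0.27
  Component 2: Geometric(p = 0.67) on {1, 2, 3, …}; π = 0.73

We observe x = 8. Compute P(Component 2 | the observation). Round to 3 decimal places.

0.018

Apply Bayes' rule: the posterior for each component is proportional to its prior times its likelihood at x.
Evaluate each component's likelihood at the observed value:
  L_1 = 0.20·(1−0.20)^7 = 0.20·0.209715 = 0.041943
  L_2 = 0.67·(1−0.67)^7 = 0.67·0.000426184 = 0.000285544
Prior × likelihood for each component:
  π_1·L_1 = 0.27 × 0.041943 = 0.0113246
  π_2·L_2 = 0.73 × 0.000285544 = 0.000208447
Marginal: 0.0113246 + 0.000208447 = 0.0115331
So the posterior for Component 2 is 0.000208447 / 0.0115331 ≈ 0.018.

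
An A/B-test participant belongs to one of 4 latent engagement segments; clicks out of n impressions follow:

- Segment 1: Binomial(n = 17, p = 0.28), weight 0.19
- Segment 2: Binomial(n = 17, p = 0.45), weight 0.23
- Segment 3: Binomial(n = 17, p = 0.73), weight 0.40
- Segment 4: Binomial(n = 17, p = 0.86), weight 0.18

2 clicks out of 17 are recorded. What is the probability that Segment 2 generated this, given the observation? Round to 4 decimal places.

The responsibility of component k is π_k f_k(x) divided by Σ_j π_j f_j(x).
Component likelihoods at x = 2 clicks out of 17:
  f_1 = C(17,2)·0.28^2·0.72^15 = 136·0.0784·0.00724415 = 0.07724
  f_2 = C(17,2)·0.45^2·0.55^15 = 136·0.2025·0.000127479 = 0.00351079
  f_3 = C(17,2)·0.73^2·0.27^15 = 136·0.5329·2.95431e-09 = 2.14112e-07
  f_4 = C(17,2)·0.86^2·0.14^15 = 136·0.7396·1.55568e-13 = 1.56479e-11
Multiply by the mixture weights:
  π_1·f_1 = 0.19 × 0.07724 = 0.0146756
  π_2·f_2 = 0.23 × 0.00351079 = 0.000807481
  π_3·f_3 = 0.40 × 2.14112e-07 = 8.56448e-08
  π_4·f_4 = 0.18 × 1.56479e-11 = 2.81662e-12
Evidence: 0.0146756 + 0.000807481 + 8.56448e-08 + 2.81662e-12 = 0.0154832
P(Segment 2 | x) ≈ 0.0522

0.0522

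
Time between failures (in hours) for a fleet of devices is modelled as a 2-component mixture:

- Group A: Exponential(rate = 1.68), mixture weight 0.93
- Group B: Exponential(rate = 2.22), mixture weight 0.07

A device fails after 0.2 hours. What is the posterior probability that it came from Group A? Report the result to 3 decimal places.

Apply Bayes' rule: the posterior for each component is proportional to its prior times its likelihood at x.
Exponential densities:
  p_A = 1.68·e^(−1.68·0.2) = 1.68·e^(−0.3360) = 1.20057
  p_B = 2.22·e^(−2.22·0.2) = 2.22·e^(−0.4440) = 1.42405
Multiply by the mixture weights:
  P(Z=A)·p_A = 0.93 × 1.20057 = 1.11653
  P(Z=B)·p_B = 0.07 × 1.42405 = 0.0996837
Sum: 1.11653 + 0.0996837 = 1.21621
Responsibility of Group A: 1.11653 / 1.21621 ≈ 0.918

0.918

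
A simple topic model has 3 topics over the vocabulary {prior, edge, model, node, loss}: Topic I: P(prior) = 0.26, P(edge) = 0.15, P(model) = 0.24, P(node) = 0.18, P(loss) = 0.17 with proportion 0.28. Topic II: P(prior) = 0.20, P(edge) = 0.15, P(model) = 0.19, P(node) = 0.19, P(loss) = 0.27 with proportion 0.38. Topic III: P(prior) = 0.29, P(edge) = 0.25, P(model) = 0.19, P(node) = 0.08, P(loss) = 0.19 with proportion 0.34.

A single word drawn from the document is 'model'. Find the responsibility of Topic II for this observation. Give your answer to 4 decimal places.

Posterior ∝ prior × likelihood, so P(k | x) ∝ π_k f_k(x); normalise over all components.
Categorical probabilities:
  f_I = P(model | comp) = 0.24
  f_II = P(model | comp) = 0.19
  f_III = P(model | comp) = 0.19
Weight by the priors:
  π_I·f_I = 0.28 × 0.24 = 0.0672
  π_II·f_II = 0.38 × 0.19 = 0.0722
  π_III·f_III = 0.34 × 0.19 = 0.0646
Normaliser: 0.0672 + 0.0722 + 0.0646 = 0.204
So the posterior for Topic II is 0.0722 / 0.204 ≈ 0.3539.

0.3539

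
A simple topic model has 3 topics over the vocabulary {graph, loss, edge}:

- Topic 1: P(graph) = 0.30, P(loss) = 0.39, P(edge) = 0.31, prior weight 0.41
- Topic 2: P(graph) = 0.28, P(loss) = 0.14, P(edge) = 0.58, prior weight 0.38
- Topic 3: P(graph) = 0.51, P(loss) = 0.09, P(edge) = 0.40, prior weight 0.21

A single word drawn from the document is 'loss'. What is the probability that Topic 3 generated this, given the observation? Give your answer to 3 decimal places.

0.081

P(component k | x) = P(Z=k)·f_k(x) / marginal(x), where marginal(x) = Σ_j P(Z=j)·f_j(x).
Evaluate each component's likelihood at the observed value:
  L_1 = P(loss | comp) = 0.39
  L_2 = P(loss | comp) = 0.14
  L_3 = P(loss | comp) = 0.09
Unnormalised posteriors:
  P(Z=1)·L_1 = 0.41 × 0.39 = 0.1599
  P(Z=2)·L_2 = 0.38 × 0.14 = 0.0532
  P(Z=3)·L_3 = 0.21 × 0.09 = 0.0189
Normaliser: 0.1599 + 0.0532 + 0.0189 = 0.232
Responsibility of Topic 3: 0.0189 / 0.232 ≈ 0.081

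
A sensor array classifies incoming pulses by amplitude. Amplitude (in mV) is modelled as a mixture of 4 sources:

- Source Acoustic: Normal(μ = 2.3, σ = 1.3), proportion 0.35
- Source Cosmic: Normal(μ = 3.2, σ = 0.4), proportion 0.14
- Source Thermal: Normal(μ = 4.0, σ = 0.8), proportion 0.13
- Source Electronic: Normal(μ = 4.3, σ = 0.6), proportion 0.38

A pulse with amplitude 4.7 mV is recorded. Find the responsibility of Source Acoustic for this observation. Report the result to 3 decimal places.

0.073

P(component k | x) = π_k·f_k(x) / marginal(x), where marginal(x) = Σ_j π_j·f_j(x).
Component likelihoods at x = 4.7 mV:
  f_Acoustic = (1/(1.3·√(2π)))·exp(−(4.7−2.3)²/(2·1.3²)) = 0.306879·exp(-1.70414) = 0.05583
  f_Cosmic = (1/(0.4·√(2π)))·exp(−(4.7−3.2)²/(2·0.4²)) = 0.997356·exp(-7.03125) = 0.000881489
  f_Thermal = (1/(0.8·√(2π)))·exp(−(4.7−4.0)²/(2·0.8²)) = 0.498678·exp(-0.38281) = 0.340069
  f_Electronic = (1/(0.6·√(2π)))·exp(−(4.7−4.3)²/(2·0.6²)) = 0.664904·exp(-0.22222) = 0.532413
Prior × likelihood for each component:
  π_Acoustic·f_Acoustic = 0.35 × 0.05583 = 0.0195405
  π_Cosmic·f_Cosmic = 0.14 × 0.000881489 = 0.000123408
  π_Thermal·f_Thermal = 0.13 × 0.340069 = 0.0442089
  π_Electronic·f_Electronic = 0.38 × 0.532413 = 0.202317
Denominator: 0.0195405 + 0.000123408 + 0.0442089 + 0.202317 = 0.26619
Responsibility of Source Acoustic: 0.0195405 / 0.26619 ≈ 0.073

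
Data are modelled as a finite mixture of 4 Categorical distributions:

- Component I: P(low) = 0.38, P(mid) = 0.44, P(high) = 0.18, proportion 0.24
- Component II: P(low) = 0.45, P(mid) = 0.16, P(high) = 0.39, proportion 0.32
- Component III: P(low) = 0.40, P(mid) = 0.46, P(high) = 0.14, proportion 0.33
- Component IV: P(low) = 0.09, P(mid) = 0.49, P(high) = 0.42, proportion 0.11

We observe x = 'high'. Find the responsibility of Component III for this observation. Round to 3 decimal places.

0.177

P(component k | x) = P(Z=k)·f_k(x) / marginal(x), where marginal(x) = Σ_j P(Z=j)·f_j(x).
Component likelihoods at x = 'high':
  p_I = P(high | comp) = 0.18
  p_II = P(high | comp) = 0.39
  p_III = P(high | comp) = 0.14
  p_IV = P(high | comp) = 0.42
Multiply by the mixture weights:
  P(Z=I)·p_I = 0.24 × 0.18 = 0.0432
  P(Z=II)·p_II = 0.32 × 0.39 = 0.1248
  P(Z=III)·p_III = 0.33 × 0.14 = 0.0462
  P(Z=IV)·p_IV = 0.11 × 0.42 = 0.0462
Marginal: 0.0432 + 0.1248 + 0.0462 + 0.0462 = 0.2604
P(Component III | x) ≈ 0.177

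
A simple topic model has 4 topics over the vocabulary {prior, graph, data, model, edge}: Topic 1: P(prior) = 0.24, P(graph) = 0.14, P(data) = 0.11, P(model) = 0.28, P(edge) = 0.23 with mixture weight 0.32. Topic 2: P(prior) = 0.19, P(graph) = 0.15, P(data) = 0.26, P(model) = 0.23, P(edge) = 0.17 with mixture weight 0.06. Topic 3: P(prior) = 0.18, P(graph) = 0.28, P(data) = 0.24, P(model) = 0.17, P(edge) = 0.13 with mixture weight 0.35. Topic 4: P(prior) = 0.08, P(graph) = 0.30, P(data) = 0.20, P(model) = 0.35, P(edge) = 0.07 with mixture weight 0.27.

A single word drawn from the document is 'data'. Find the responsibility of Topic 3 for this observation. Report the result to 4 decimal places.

0.4449

Apply Bayes' rule: the posterior for each component is proportional to its prior times its likelihood at x.
Evaluate each component's likelihood at the observed value:
  f_1 = 0.11
  f_2 = 0.26
  f_3 = 0.24
  f_4 = 0.2
Weight by the priors:
  π_1·f_1 = 0.32 × 0.11 = 0.0352
  π_2·f_2 = 0.06 × 0.26 = 0.0156
  π_3·f_3 = 0.35 × 0.24 = 0.084
  π_4·f_4 = 0.27 × 0.2 = 0.054
Evidence: 0.0352 + 0.0156 + 0.084 + 0.054 = 0.1888
Responsibility of Topic 3: 0.084 / 0.1888 ≈ 0.4449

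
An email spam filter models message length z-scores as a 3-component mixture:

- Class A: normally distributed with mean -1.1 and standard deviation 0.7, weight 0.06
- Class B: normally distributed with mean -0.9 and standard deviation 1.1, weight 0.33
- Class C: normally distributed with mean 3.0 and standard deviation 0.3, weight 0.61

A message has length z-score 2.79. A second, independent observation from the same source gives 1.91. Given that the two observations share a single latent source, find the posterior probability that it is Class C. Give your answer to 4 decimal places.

The responsibility of component k is π_k f_k(x) divided by Σ_j π_j f_j(x).
Since both observations come from the same component, the likelihood for component k is f_k(x₁)·f_k(x₂).
  p_A = [(1/(0.7·√(2π)))·exp(−(2.79−-1.1)²/(2·0.7²)) = 0.569918·exp(-15.44092) = 1.12178e-07] × [5.50503e-05] = 6.17541e-12
  p_B = [(1/(1.1·√(2π)))·exp(−(2.79−-0.9)²/(2·1.1²)) = 0.362675·exp(-5.62649) = 0.00130607] × [0.0138829] = 1.81319e-05
  p_C = [(1/(0.3·√(2π)))·exp(−(2.79−3.0)²/(2·0.3²)) = 1.329808·exp(-0.24500) = 1.04085] × [0.00180802] = 0.00188187
Prior × likelihood for each component:
  π_A·p_A = 0.06 × 6.17541e-12 = 3.70525e-13
  π_B·p_B = 0.33 × 1.81319e-05 = 5.98354e-06
  π_C·p_C = 0.61 × 0.00188187 = 0.00114794
Sum: 3.70525e-13 + 5.98354e-06 + 0.00114794 = 0.00115393
So the posterior for Class C is 0.00114794 / 0.00115393 ≈ 0.9948.

0.9948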